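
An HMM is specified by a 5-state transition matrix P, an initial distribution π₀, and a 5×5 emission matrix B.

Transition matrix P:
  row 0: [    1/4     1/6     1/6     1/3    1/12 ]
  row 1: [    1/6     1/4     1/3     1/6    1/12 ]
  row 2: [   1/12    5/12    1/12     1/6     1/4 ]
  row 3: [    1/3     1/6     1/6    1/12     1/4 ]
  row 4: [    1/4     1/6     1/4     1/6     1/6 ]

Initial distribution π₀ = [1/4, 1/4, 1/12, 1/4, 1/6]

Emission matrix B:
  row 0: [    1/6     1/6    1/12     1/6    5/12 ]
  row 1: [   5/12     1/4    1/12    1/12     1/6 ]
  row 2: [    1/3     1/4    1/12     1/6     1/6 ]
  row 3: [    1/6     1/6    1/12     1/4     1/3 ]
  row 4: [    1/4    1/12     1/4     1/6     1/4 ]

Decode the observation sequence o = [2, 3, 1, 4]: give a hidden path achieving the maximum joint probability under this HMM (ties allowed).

path = [4, 0, 3, 0]

t=0: δ = [2.083e-02, 2.083e-02, 6.944e-03, 2.083e-02, 4.167e-02]  (obs o_0=2)
t=1: δ = [1.736e-03, 5.787e-04, 1.736e-03, 1.736e-03, 1.157e-03]  ψ = [4, 4, 4, 0, 4]  (obs o_1=3)
t=2: δ = [9.645e-05, 1.808e-04, 7.234e-05, 9.645e-05, 3.617e-05]  ψ = [3, 2, 0, 0, 2]  (obs o_2=1)
t=3: δ = [1.340e-05, 7.535e-06, 1.005e-05, 1.072e-05, 6.028e-06]  ψ = [3, 1, 1, 0, 3]  (obs o_3=4)
backtrack: best end state = 0; path = [4, 0, 3, 0]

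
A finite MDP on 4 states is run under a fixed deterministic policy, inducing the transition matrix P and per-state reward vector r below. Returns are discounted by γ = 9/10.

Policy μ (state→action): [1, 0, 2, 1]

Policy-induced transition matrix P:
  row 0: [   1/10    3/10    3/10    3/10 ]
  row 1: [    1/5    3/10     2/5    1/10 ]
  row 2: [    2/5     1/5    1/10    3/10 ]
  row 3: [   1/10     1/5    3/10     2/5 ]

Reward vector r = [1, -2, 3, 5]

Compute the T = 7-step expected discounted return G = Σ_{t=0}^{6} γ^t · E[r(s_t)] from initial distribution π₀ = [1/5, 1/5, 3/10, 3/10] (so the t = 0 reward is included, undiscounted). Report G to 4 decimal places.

t=0: π = [0.2000, 0.2000, 0.3000, 0.3000], E[r] = 2.2000, γ^t·E[r] = 2.200000, running G = 2.200000
t=1: π = [0.2100, 0.2400, 0.2600, 0.2900], E[r] = 1.9600, γ^t·E[r] = 1.764000, running G = 3.964000
t=2: π = [0.2020, 0.2450, 0.2720, 0.2810], E[r] = 1.9330, γ^t·E[r] = 1.565730, running G = 5.529730
t=3: π = [0.2061, 0.2447, 0.2701, 0.2791], E[r] = 1.9225, γ^t·E[r] = 1.401503, running G = 6.931233
t=4: π = [0.2055, 0.2451, 0.2705, 0.2790], E[r] = 1.9215, γ^t·E[r] = 1.260722, running G = 8.191955
t=5: π = [0.2056, 0.2451, 0.2704, 0.2789], E[r] = 1.9212, γ^t·E[r] = 1.134441, running G = 9.326396
t=6: π = [0.2056, 0.2451, 0.2704, 0.2789], E[r] = 1.9211, γ^t·E[r] = 1.020973, running G = 10.347369

G = 10.3474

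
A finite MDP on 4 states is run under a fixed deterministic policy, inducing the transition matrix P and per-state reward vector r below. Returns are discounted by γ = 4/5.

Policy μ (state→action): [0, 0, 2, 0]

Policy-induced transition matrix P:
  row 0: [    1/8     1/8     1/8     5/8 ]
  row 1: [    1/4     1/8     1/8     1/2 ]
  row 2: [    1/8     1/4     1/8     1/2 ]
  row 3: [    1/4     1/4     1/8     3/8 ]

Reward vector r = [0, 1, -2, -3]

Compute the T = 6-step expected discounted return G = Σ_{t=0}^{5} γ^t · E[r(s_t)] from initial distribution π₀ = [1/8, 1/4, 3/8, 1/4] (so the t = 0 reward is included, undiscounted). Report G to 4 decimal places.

G = -5.1876

t=0: π = [0.1250, 0.2500, 0.3750, 0.2500], E[r] = -1.2500, γ^t·E[r] = -1.250000, running G = -1.250000
t=1: π = [0.1875, 0.2031, 0.1250, 0.4844], E[r] = -1.5000, γ^t·E[r] = -1.200000, running G = -2.450000
t=2: π = [0.2109, 0.2012, 0.1250, 0.4629], E[r] = -1.4375, γ^t·E[r] = -0.920000, running G = -3.370000
t=3: π = [0.2080, 0.1985, 0.1250, 0.4685], E[r] = -1.4570, γ^t·E[r] = -0.746000, running G = -4.116000
t=4: π = [0.2084, 0.1992, 0.1250, 0.4674], E[r] = -1.4531, γ^t·E[r] = -0.595200, running G = -4.711200
t=5: π = [0.2083, 0.1991, 0.1250, 0.4676], E[r] = -1.4538, γ^t·E[r] = -0.476380, running G = -5.187580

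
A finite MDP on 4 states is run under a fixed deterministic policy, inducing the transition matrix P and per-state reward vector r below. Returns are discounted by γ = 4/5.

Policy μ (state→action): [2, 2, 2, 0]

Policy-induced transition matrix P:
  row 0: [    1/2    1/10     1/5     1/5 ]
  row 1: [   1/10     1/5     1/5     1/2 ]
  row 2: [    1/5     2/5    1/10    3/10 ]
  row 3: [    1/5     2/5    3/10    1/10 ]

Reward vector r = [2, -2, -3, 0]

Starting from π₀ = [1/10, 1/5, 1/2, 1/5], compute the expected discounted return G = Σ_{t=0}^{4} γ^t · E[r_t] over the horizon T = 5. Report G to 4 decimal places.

t=0: π = [0.1000, 0.2000, 0.5000, 0.2000], E[r] = -1.7000, γ^t·E[r] = -1.700000, running G = -1.700000
t=1: π = [0.2100, 0.3300, 0.1700, 0.2900], E[r] = -0.7500, γ^t·E[r] = -0.600000, running G = -2.300000
t=2: π = [0.2300, 0.2710, 0.2120, 0.2870], E[r] = -0.7180, γ^t·E[r] = -0.459520, running G = -2.759520
t=3: π = [0.2419, 0.2768, 0.2075, 0.2738], E[r] = -0.6923, γ^t·E[r] = -0.354458, running G = -3.113978
t=4: π = [0.2449, 0.2721, 0.2066, 0.2764], E[r] = -0.6743, γ^t·E[r] = -0.276173, running G = -3.390150

G = -3.3902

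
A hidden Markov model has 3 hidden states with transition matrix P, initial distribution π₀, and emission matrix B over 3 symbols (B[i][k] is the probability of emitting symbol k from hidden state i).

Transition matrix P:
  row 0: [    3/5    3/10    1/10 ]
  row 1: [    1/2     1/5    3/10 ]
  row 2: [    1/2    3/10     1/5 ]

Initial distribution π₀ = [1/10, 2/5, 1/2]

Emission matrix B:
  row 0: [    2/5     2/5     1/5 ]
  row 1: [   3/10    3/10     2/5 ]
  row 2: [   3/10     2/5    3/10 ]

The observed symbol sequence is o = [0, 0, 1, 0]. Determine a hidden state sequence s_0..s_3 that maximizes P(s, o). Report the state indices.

t=0: δ = [4.000e-02, 1.200e-01, 1.500e-01]  (obs o_0=0)
t=1: δ = [3.000e-02, 1.350e-02, 1.080e-02]  ψ = [2, 2, 1]  (obs o_1=0)
t=2: δ = [7.200e-03, 2.700e-03, 1.620e-03]  ψ = [0, 0, 1]  (obs o_2=1)
t=3: δ = [1.728e-03, 6.480e-04, 2.430e-04]  ψ = [0, 0, 1]  (obs o_3=0)
backtrack: best end state = 0; path = [2, 0, 0, 0]

path = [2, 0, 0, 0]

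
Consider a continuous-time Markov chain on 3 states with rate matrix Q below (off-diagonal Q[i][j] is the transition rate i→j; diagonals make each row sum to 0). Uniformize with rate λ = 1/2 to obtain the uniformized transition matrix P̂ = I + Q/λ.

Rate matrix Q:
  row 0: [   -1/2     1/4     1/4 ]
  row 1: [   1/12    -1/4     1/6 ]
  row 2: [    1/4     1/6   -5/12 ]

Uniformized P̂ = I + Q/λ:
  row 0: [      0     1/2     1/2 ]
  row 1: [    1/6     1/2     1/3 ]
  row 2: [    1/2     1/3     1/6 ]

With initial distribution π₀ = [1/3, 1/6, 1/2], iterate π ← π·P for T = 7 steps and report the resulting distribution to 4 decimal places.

t=0: π = [0.3333, 0.1667, 0.5000]
t=1: π = [0.2778, 0.4167, 0.3056]
t=2: π = [0.2222, 0.4491, 0.3287]
t=3: π = [0.2392, 0.4452, 0.3156]
t=4: π = [0.2320, 0.4474, 0.3206]
t=5: π = [0.2349, 0.4466, 0.3186]
t=6: π = [0.2337, 0.4469, 0.3194]
t=7: π = [0.2342, 0.4468, 0.3191]

π = [0.2342, 0.4468, 0.3191]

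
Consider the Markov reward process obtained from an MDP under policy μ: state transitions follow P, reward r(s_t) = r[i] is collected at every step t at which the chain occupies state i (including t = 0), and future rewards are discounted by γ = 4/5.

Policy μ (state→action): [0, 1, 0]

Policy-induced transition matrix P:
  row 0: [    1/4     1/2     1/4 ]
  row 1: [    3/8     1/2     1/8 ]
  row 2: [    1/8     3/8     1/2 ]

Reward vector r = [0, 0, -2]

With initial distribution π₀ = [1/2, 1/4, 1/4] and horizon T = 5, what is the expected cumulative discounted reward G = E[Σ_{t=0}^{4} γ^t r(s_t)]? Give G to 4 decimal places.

G = -1.7582

t=0: π = [0.5000, 0.2500, 0.2500], E[r] = -0.5000, γ^t·E[r] = -0.500000, running G = -0.500000
t=1: π = [0.2500, 0.4688, 0.2813], E[r] = -0.5625, γ^t·E[r] = -0.450000, running G = -0.950000
t=2: π = [0.2734, 0.4648, 0.2617], E[r] = -0.5234, γ^t·E[r] = -0.335000, running G = -1.285000
t=3: π = [0.2754, 0.4673, 0.2573], E[r] = -0.5146, γ^t·E[r] = -0.263500, running G = -1.548500
t=4: π = [0.2762, 0.4678, 0.2559], E[r] = -0.5118, γ^t·E[r] = -0.209650, running G = -1.758150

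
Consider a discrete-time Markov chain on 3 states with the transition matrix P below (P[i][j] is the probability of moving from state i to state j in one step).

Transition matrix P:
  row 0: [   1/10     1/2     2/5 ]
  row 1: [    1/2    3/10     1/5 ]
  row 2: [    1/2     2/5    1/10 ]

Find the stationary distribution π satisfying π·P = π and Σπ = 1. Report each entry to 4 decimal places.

Balance equations π_j = Σ_i π_i·P[i][j]:
  π_0 = 1/10·π_0 + 1/2·π_1 + 1/2·π_2
  π_1 = 1/2·π_0 + 3/10·π_1 + 2/5·π_2
  normalize: π_0 + π_1 + π_2 = 1
Solving the linear system gives exactly π = [5/14, 61/154, 19/77].

π = [0.3571, 0.3961, 0.2468]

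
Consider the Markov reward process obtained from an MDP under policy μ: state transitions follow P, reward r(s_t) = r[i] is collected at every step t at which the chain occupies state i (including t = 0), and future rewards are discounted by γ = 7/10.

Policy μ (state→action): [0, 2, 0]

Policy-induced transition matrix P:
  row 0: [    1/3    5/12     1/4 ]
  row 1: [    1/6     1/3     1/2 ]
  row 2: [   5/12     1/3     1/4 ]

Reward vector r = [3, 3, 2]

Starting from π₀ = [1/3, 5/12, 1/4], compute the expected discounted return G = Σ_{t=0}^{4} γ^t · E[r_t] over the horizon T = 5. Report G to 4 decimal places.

t=0: π = [0.3333, 0.4167, 0.2500], E[r] = 2.7500, γ^t·E[r] = 2.750000, running G = 2.750000
t=1: π = [0.2847, 0.3611, 0.3542], E[r] = 2.6458, γ^t·E[r] = 1.852083, running G = 4.602083
t=2: π = [0.3027, 0.3571, 0.3403], E[r] = 2.6597, γ^t·E[r] = 1.303264, running G = 5.905347
t=3: π = [0.3022, 0.3586, 0.3393], E[r] = 2.6607, γ^t·E[r] = 0.912632, running G = 6.817979
t=4: π = [0.3018, 0.3585, 0.3396], E[r] = 2.6604, γ^t·E[r] = 0.638753, running G = 7.456732

G = 7.4567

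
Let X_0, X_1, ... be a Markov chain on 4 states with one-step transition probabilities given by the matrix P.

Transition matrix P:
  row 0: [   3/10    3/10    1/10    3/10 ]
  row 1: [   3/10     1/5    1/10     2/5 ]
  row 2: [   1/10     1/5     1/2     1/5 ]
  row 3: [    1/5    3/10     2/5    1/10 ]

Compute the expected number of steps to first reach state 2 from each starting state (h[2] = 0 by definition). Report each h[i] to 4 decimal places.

First-step conditioning: h[2] = 0; for i ≠ 2, h[i] = 1 + Σ_k P[i][k]·h[k].
  h[0] = 1 + 3/10·h[0] + 3/10·h[1] + 3/10·h[3]
  h[1] = 1 + 3/10·h[0] + 1/5·h[1] + 2/5·h[3]
  h[3] = 1 + 1/5·h[0] + 3/10·h[1] + 1/10·h[3]
Solving the 3×3 linear system over states ≠ 2 gives exactly h = [11/2, 43/8, 0, 33/8] (h[2] = 0 is the target).

h = [5.5000, 5.3750, 0.0000, 4.1250]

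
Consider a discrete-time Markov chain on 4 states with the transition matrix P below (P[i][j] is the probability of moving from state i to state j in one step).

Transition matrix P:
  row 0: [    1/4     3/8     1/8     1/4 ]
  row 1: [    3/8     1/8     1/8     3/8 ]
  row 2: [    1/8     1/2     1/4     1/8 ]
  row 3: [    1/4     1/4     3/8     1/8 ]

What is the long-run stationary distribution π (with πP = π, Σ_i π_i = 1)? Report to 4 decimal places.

π = [0.2611, 0.2977, 0.2092, 0.2321]

Balance equations π_j = Σ_i π_i·P[i][j]:
  π_0 = 1/4·π_0 + 3/8·π_1 + 1/8·π_2 + 1/4·π_3
  π_1 = 3/8·π_0 + 1/8·π_1 + 1/2·π_2 + 1/4·π_3
  π_2 = 1/8·π_0 + 1/8·π_1 + 1/4·π_2 + 3/8·π_3
  normalize: π_0 + π_1 + π_2 + π_3 = 1
Solving the linear system gives exactly π = [171/655, 39/131, 137/655, 152/655].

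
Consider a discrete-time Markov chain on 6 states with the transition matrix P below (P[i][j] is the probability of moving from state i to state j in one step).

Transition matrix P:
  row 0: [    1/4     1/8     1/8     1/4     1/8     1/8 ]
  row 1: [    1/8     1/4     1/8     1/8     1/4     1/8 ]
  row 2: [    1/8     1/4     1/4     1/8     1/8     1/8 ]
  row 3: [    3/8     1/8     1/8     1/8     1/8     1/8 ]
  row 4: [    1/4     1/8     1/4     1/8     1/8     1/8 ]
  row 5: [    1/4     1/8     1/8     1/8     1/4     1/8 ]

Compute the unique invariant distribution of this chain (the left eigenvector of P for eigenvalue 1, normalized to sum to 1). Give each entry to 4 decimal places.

π = [0.2276, 0.1666, 0.1659, 0.1535, 0.1614, 0.1250]

Balance equations π_j = Σ_i π_i·P[i][j]:
  π_0 = 1/4·π_0 + 1/8·π_1 + 1/8·π_2 + 3/8·π_3 + 1/4·π_4 + 1/4·π_5
  π_1 = 1/8·π_0 + 1/4·π_1 + 1/4·π_2 + 1/8·π_3 + 1/8·π_4 + 1/8·π_5
  π_2 = 1/8·π_0 + 1/8·π_1 + 1/4·π_2 + 1/8·π_3 + 1/4·π_4 + 1/8·π_5
  π_3 = 1/4·π_0 + 1/8·π_1 + 1/8·π_2 + 1/8·π_3 + 1/8·π_4 + 1/8·π_5
  π_4 = 1/8·π_0 + 1/4·π_1 + 1/8·π_2 + 1/8·π_3 + 1/8·π_4 + 1/4·π_5
  normalize: π_0 + π_1 + π_2 + π_3 + π_4 + π_5 = 1
Solving the linear system gives exactly π = [89/391, 521/3128, 519/3128, 60/391, 505/3128, 1/8].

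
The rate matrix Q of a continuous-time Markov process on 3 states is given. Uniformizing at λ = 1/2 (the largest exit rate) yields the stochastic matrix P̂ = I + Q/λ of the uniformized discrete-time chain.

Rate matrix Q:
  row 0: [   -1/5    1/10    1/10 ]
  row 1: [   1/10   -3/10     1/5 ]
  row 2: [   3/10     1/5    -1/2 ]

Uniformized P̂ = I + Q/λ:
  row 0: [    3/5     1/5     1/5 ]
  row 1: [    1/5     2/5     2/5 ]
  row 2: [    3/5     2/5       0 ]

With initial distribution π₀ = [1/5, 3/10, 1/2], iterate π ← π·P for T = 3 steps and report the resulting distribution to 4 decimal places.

π = [0.4784, 0.3088, 0.2128]

t=0: π = [0.2000, 0.3000, 0.5000]
t=1: π = [0.4800, 0.3600, 0.1600]
t=2: π = [0.4560, 0.3040, 0.2400]
t=3: π = [0.4784, 0.3088, 0.2128]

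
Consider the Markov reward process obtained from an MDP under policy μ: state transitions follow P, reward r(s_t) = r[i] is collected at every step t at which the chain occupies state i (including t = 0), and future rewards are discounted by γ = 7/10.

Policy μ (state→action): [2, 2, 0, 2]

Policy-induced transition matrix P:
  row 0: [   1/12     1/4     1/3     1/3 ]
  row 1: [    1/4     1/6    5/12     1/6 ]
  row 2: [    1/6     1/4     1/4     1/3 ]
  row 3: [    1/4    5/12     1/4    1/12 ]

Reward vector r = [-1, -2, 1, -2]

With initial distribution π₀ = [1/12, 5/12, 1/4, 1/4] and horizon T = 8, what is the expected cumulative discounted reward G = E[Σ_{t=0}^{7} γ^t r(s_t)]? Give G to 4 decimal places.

G = -2.9967

t=0: π = [0.0833, 0.4167, 0.2500, 0.2500], E[r] = -1.1667, γ^t·E[r] = -1.166667, running G = -1.166667
t=1: π = [0.2153, 0.2569, 0.3264, 0.2014], E[r] = -0.8056, γ^t·E[r] = -0.563889, running G = -1.730556
t=2: π = [0.1869, 0.2622, 0.3108, 0.2402], E[r] = -0.8808, γ^t·E[r] = -0.431586, running G = -2.162141
t=3: π = [0.1929, 0.2682, 0.3093, 0.2296], E[r] = -0.8792, γ^t·E[r] = -0.301581, running G = -2.463722
t=4: π = [0.1921, 0.2659, 0.3108, 0.2312], E[r] = -0.8756, γ^t·E[r] = -0.210232, running G = -2.673954
t=5: π = [0.1921, 0.2664, 0.3103, 0.2312], E[r] = -0.8769, γ^t·E[r] = -0.147386, running G = -2.821340
t=6: π = [0.1921, 0.2663, 0.3104, 0.2311], E[r] = -0.8767, γ^t·E[r] = -0.103139, running G = -2.924479
t=7: π = [0.1921, 0.2663, 0.3104, 0.2312], E[r] = -0.8767, γ^t·E[r] = -0.072199, running G = -2.996678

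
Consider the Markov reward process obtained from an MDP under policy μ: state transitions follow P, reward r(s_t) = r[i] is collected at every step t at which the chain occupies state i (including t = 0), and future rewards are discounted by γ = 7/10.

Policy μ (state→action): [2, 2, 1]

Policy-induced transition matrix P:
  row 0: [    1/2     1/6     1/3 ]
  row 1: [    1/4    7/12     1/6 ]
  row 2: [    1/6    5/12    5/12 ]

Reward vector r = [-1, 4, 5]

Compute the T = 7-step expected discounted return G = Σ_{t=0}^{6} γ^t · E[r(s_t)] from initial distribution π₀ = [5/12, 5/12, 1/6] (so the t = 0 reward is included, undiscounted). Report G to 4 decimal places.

G = 7.6409

t=0: π = [0.4167, 0.4167, 0.1667], E[r] = 2.0833, γ^t·E[r] = 2.083333, running G = 2.083333
t=1: π = [0.3403, 0.3819, 0.2778], E[r] = 2.5764, γ^t·E[r] = 1.803472, running G = 3.886806
t=2: π = [0.3119, 0.3953, 0.2928], E[r] = 2.7332, γ^t·E[r] = 1.339277, running G = 5.226082
t=3: π = [0.3036, 0.4046, 0.2919], E[r] = 2.7740, γ^t·E[r] = 0.951471, running G = 6.177553
t=4: π = [0.3016, 0.4082, 0.2902], E[r] = 2.7824, γ^t·E[r] = 0.668045, running G = 6.845599
t=5: π = [0.3012, 0.4093, 0.2895], E[r] = 2.7834, γ^t·E[r] = 0.467814, running G = 7.313413
t=6: π = [0.3012, 0.4096, 0.2892], E[r] = 2.7833, γ^t·E[r] = 0.327458, running G = 7.640871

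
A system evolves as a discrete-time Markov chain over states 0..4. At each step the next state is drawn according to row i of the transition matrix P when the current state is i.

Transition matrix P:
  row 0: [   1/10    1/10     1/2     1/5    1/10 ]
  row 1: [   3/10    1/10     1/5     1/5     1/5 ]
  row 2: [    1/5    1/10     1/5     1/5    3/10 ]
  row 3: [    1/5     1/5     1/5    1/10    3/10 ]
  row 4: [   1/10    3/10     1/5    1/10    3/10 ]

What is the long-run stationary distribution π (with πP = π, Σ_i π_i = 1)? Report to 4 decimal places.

Balance equations π_j = Σ_i π_i·P[i][j]:
  π_0 = 1/10·π_0 + 3/10·π_1 + 1/5·π_2 + 1/5·π_3 + 1/10·π_4
  π_1 = 1/10·π_0 + 1/10·π_1 + 1/10·π_2 + 1/5·π_3 + 3/10·π_4
  π_2 = 1/2·π_0 + 1/5·π_1 + 1/5·π_2 + 1/5·π_3 + 1/5·π_4
  π_3 = 1/5·π_0 + 1/5·π_1 + 1/5·π_2 + 1/10·π_3 + 1/10·π_4
  normalize: π_0 + π_1 + π_2 + π_3 + π_4 = 1
Solving the linear system gives exactly π = [706/4051, 671/4051, 1022/4051, 645/4051, 1007/4051].

π = [0.1743, 0.1656, 0.2523, 0.1592, 0.2486]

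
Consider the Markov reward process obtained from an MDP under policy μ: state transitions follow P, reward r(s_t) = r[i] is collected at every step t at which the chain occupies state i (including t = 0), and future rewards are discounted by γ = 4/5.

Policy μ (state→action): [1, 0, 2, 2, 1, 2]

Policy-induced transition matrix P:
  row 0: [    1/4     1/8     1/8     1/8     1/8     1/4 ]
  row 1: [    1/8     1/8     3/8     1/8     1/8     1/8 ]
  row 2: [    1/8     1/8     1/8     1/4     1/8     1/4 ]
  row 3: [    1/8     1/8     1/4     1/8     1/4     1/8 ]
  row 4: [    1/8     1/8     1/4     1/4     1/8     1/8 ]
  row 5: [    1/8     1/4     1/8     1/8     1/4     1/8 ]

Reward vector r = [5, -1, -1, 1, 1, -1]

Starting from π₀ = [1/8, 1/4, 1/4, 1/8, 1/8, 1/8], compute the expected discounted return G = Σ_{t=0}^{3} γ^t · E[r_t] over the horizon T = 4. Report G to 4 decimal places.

G = 1.2663

t=0: π = [0.1250, 0.2500, 0.2500, 0.1250, 0.1250, 0.1250], E[r] = 0.2500, γ^t·E[r] = 0.250000, running G = 0.250000
t=1: π = [0.1406, 0.1406, 0.2188, 0.1719, 0.1563, 0.1719], E[r] = 0.5000, γ^t·E[r] = 0.400000, running G = 0.650000
t=2: π = [0.1426, 0.1465, 0.2012, 0.1719, 0.1680, 0.1699], E[r] = 0.5352, γ^t·E[r] = 0.342500, running G = 0.992500
t=3: π = [0.1428, 0.1462, 0.2041, 0.1711, 0.1677, 0.1680], E[r] = 0.5347, γ^t·E[r] = 0.273750, running G = 1.266250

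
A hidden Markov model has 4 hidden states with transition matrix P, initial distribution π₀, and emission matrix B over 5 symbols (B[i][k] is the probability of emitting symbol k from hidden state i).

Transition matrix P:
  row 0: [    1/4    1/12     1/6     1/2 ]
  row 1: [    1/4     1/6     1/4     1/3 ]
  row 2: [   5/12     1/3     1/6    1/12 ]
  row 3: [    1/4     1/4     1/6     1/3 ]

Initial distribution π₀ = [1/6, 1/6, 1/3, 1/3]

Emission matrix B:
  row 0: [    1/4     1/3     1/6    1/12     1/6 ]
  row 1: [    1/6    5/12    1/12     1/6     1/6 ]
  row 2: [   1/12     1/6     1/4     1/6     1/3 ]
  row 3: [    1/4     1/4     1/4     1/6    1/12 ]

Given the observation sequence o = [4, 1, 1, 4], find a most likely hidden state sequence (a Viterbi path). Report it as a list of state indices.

t=0: δ = [2.778e-02, 2.778e-02, 1.111e-01, 2.778e-02]  (obs o_0=4)
t=1: δ = [1.543e-02, 1.543e-02, 3.086e-03, 3.472e-03]  ψ = [2, 2, 2, 0]  (obs o_1=1)
t=2: δ = [1.286e-03, 1.072e-03, 6.430e-04, 1.929e-03]  ψ = [0, 1, 1, 0]  (obs o_2=1)
t=3: δ = [8.038e-05, 8.038e-05, 1.072e-04, 5.358e-05]  ψ = [3, 3, 3, 0]  (obs o_3=4)
backtrack: best end state = 2; path = [2, 0, 3, 2]

path = [2, 0, 3, 2]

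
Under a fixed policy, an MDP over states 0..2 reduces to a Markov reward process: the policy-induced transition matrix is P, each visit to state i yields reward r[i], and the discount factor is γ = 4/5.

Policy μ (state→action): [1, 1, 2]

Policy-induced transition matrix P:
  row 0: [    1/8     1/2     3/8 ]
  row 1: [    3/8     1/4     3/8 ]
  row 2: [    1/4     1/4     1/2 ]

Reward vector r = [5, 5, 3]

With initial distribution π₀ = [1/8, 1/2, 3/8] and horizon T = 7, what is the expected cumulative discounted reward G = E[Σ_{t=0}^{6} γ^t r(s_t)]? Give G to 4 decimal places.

t=0: π = [0.1250, 0.5000, 0.3750], E[r] = 4.2500, γ^t·E[r] = 4.250000, running G = 4.250000
t=1: π = [0.2969, 0.2813, 0.4219], E[r] = 4.1563, γ^t·E[r] = 3.325000, running G = 7.575000
t=2: π = [0.2480, 0.3242, 0.4277], E[r] = 4.1445, γ^t·E[r] = 2.652500, running G = 10.227500
t=3: π = [0.2595, 0.3120, 0.4285], E[r] = 4.1431, γ^t·E[r] = 2.121250, running G = 12.348750
t=4: π = [0.2566, 0.3149, 0.4286], E[r] = 4.1429, γ^t·E[r] = 1.696925, running G = 14.045675
t=5: π = [0.2573, 0.3141, 0.4286], E[r] = 4.1429, γ^t·E[r] = 1.357533, running G = 15.403208
t=6: π = [0.2571, 0.3143, 0.4286], E[r] = 4.1429, γ^t·E[r] = 1.086025, running G = 16.489233

G = 16.4892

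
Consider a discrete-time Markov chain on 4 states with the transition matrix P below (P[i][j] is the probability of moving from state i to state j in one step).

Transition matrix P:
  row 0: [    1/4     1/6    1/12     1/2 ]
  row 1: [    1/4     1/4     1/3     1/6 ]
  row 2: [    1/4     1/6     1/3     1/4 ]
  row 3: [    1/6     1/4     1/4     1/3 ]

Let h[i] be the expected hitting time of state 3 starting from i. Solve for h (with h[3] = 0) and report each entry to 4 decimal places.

First-step conditioning: h[3] = 0; for i ≠ 3, h[i] = 1 + Σ_k P[i][k]·h[k].
  h[0] = 1 + 1/4·h[0] + 1/6·h[1] + 1/12·h[2]
  h[1] = 1 + 1/4·h[0] + 1/4·h[1] + 1/3·h[2]
  h[2] = 1 + 1/4·h[0] + 1/6·h[1] + 1/3·h[2]
Solving the 3×3 linear system over states ≠ 3 gives exactly h = [396/157, 576/157, 528/157, 0] (h[3] = 0 is the target).

h = [2.5223, 3.6688, 3.3631, 0.0000]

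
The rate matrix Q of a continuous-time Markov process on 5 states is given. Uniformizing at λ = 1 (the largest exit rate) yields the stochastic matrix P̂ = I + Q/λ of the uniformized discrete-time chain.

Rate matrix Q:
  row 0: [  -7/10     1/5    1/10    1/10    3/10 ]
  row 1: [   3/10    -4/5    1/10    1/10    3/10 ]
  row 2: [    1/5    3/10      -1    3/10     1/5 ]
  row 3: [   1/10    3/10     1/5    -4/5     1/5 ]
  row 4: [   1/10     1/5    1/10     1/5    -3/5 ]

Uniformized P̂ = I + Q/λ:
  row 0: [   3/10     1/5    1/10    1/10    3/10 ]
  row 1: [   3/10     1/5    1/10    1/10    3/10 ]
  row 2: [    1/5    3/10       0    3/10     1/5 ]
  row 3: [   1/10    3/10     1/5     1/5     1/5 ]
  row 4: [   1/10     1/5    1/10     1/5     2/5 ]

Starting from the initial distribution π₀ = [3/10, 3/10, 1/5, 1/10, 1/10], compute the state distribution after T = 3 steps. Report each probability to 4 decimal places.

t=0: π = [0.3000, 0.3000, 0.2000, 0.1000, 0.1000]
t=1: π = [0.2400, 0.2300, 0.0900, 0.1600, 0.2800]
t=2: π = [0.2030, 0.2250, 0.1070, 0.1620, 0.3030]
t=3: π = [0.1963, 0.2269, 0.1055, 0.1679, 0.3034]

π = [0.1963, 0.2269, 0.1055, 0.1679, 0.3034]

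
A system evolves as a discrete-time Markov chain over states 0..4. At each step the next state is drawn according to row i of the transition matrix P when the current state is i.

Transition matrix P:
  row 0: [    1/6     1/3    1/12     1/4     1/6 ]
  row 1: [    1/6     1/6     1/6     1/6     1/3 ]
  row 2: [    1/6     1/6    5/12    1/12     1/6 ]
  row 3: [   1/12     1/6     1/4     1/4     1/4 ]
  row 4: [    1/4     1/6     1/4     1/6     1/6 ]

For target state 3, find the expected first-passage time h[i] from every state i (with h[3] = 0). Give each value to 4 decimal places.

h = [5.5579, 6.1263, 6.8053, 0.0000, 6.1342]

First-step conditioning: h[3] = 0; for i ≠ 3, h[i] = 1 + Σ_k P[i][k]·h[k].
  h[0] = 1 + 1/6·h[0] + 1/3·h[1] + 1/12·h[2] + 1/6·h[4]
  h[1] = 1 + 1/6·h[0] + 1/6·h[1] + 1/6·h[2] + 1/3·h[4]
  h[2] = 1 + 1/6·h[0] + 1/6·h[1] + 5/12·h[2] + 1/6·h[4]
  h[4] = 1 + 1/4·h[0] + 1/6·h[1] + 1/4·h[2] + 1/6·h[4]
Solving the 4×4 linear system over states ≠ 3 gives exactly h = [528/95, 582/95, 1293/190, 0, 2331/380] (h[3] = 0 is the target).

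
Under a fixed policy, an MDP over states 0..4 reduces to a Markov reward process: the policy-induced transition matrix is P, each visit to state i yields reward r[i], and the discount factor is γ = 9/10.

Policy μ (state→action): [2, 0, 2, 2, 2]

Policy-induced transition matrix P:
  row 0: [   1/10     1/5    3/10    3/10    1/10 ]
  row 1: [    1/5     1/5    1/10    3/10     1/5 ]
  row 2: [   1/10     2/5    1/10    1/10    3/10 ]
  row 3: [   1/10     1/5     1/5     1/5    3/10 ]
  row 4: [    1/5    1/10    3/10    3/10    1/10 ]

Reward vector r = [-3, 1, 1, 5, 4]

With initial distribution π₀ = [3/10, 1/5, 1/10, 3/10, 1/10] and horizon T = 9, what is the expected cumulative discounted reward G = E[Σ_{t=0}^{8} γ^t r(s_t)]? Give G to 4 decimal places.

t=0: π = [0.3000, 0.2000, 0.1000, 0.3000, 0.1000], E[r] = 1.3000, γ^t·E[r] = 1.300000, running G = 1.300000
t=1: π = [0.1300, 0.2100, 0.2100, 0.2500, 0.2000], E[r] = 2.0800, γ^t·E[r] = 1.872000, running G = 3.172000
t=2: π = [0.1410, 0.2220, 0.1910, 0.2330, 0.2130], E[r] = 2.0070, γ^t·E[r] = 1.625670, running G = 4.797670
t=3: π = [0.1435, 0.2169, 0.1941, 0.2385, 0.2070], E[r] = 2.0010, γ^t·E[r] = 1.458729, running G = 6.256399
t=4: π = [0.1424, 0.2181, 0.1940, 0.2373, 0.2082], E[r] = 2.0044, γ^t·E[r] = 1.315080, running G = 7.571479
t=5: π = [0.1426, 0.2180, 0.1939, 0.2375, 0.2081], E[r] = 2.0036, γ^t·E[r] = 1.183094, running G = 8.754573
t=6: π = [0.1426, 0.2180, 0.1939, 0.2375, 0.2081], E[r] = 2.0037, γ^t·E[r] = 1.064849, running G = 9.819422
t=7: π = [0.1426, 0.2180, 0.1939, 0.2375, 0.2081], E[r] = 2.0037, γ^t·E[r] = 0.958362, running G = 10.777784
t=8: π = [0.1426, 0.2180, 0.1939, 0.2375, 0.2081], E[r] = 2.0037, γ^t·E[r] = 0.862524, running G = 11.640308

G = 11.6403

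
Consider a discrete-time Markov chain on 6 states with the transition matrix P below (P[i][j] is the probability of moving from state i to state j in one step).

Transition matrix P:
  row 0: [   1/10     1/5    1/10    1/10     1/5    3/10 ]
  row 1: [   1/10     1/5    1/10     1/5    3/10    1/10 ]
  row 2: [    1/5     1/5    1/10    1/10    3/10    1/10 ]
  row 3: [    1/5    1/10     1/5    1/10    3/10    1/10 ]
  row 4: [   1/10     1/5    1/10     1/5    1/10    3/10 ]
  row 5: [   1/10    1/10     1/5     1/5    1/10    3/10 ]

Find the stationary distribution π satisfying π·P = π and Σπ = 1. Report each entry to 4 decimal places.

π = [0.1294, 0.1634, 0.1366, 0.1576, 0.2045, 0.2085]

Balance equations π_j = Σ_i π_i·P[i][j]:
  π_0 = 1/10·π_0 + 1/10·π_1 + 1/5·π_2 + 1/5·π_3 + 1/10·π_4 + 1/10·π_5
  π_1 = 1/5·π_0 + 1/5·π_1 + 1/5·π_2 + 1/10·π_3 + 1/5·π_4 + 1/10·π_5
  π_2 = 1/10·π_0 + 1/10·π_1 + 1/10·π_2 + 1/5·π_3 + 1/10·π_4 + 1/5·π_5
  π_3 = 1/10·π_0 + 1/5·π_1 + 1/10·π_2 + 1/10·π_3 + 1/5·π_4 + 1/5·π_5
  π_4 = 1/5·π_0 + 3/10·π_1 + 3/10·π_2 + 3/10·π_3 + 1/10·π_4 + 1/10·π_5
  normalize: π_0 + π_1 + π_2 + π_3 + π_4 + π_5 = 1
Solving the linear system gives exactly π = [362/2797, 457/2797, 3821/27970, 4409/27970, 5719/27970, 5831/27970].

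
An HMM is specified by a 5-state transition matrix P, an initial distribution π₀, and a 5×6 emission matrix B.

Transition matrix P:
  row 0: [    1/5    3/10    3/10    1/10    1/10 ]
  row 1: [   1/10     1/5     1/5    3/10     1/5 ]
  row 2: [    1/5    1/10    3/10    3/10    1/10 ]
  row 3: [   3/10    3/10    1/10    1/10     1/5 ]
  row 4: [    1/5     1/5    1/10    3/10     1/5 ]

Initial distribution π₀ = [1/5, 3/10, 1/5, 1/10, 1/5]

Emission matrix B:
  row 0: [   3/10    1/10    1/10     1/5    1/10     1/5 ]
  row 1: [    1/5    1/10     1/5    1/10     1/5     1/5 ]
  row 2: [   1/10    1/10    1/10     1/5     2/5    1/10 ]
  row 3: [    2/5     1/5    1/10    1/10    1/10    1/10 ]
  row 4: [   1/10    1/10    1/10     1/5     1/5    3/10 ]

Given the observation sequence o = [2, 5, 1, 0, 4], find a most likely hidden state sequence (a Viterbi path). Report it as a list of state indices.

t=0: δ = [2.000e-02, 6.000e-02, 2.000e-02, 1.000e-02, 2.000e-02]  (obs o_0=2)
t=1: δ = [1.200e-03, 2.400e-03, 1.200e-03, 1.800e-03, 3.600e-03]  ψ = [1, 1, 1, 1, 1]  (obs o_1=5)
t=2: δ = [7.200e-05, 7.200e-05, 4.800e-05, 2.160e-04, 7.200e-05]  ψ = [4, 4, 1, 4, 4]  (obs o_2=1)
t=3: δ = [1.944e-05, 1.296e-05, 2.160e-06, 8.640e-06, 4.320e-06]  ψ = [3, 3, 0, 1, 3]  (obs o_3=0)
t=4: δ = [3.888e-07, 1.166e-06, 2.333e-06, 3.888e-07, 5.184e-07]  ψ = [0, 0, 0, 1, 1]  (obs o_4=4)
backtrack: best end state = 2; path = [1, 4, 3, 0, 2]

path = [1, 4, 3, 0, 2]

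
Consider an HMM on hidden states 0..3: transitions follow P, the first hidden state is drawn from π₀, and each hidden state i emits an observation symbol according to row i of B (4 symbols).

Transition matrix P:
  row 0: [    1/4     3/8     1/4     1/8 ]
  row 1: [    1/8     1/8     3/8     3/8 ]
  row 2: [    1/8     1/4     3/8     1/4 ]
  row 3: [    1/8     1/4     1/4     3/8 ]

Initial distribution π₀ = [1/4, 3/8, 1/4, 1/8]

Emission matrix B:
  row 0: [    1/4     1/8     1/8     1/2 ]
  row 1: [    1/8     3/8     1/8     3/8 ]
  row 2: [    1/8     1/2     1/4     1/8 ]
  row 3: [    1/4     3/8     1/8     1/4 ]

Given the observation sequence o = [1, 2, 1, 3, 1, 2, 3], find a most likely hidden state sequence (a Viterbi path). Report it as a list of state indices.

path = [1, 2, 2, 1, 2, 2, 1]

t=0: δ = [3.125e-02, 1.406e-01, 1.250e-01, 4.688e-02]  (obs o_0=1)
t=1: δ = [2.197e-03, 3.906e-03, 1.318e-02, 6.592e-03]  ψ = [1, 2, 1, 1]  (obs o_1=2)
t=2: δ = [2.060e-04, 1.236e-03, 2.472e-03, 1.236e-03]  ψ = [2, 2, 2, 2]  (obs o_2=1)
t=3: δ = [1.545e-04, 2.317e-04, 1.159e-04, 1.545e-04]  ψ = [2, 2, 2, 2]  (obs o_3=3)
t=4: δ = [4.828e-06, 2.173e-05, 4.345e-05, 3.259e-05]  ψ = [0, 0, 1, 1]  (obs o_4=1)
t=5: δ = [6.789e-07, 1.358e-06, 4.074e-06, 1.528e-06]  ψ = [2, 2, 2, 3]  (obs o_5=2)
t=6: δ = [2.546e-07, 3.819e-07, 1.910e-07, 2.546e-07]  ψ = [2, 2, 2, 2]  (obs o_6=3)
backtrack: best end state = 1; path = [1, 2, 2, 1, 2, 2, 1]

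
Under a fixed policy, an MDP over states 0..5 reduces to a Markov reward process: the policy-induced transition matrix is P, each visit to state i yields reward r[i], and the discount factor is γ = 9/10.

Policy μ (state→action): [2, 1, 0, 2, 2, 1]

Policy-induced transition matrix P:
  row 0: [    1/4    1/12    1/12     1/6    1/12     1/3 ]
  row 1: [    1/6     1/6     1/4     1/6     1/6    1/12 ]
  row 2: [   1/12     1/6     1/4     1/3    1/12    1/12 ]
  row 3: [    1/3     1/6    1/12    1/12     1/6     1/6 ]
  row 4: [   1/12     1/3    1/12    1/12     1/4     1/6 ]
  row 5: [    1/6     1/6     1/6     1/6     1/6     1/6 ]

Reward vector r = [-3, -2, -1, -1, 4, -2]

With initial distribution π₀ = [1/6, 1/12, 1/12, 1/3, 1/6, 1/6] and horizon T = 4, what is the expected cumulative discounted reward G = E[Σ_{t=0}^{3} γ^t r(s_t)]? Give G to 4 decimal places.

G = -3.1212

t=0: π = [0.1667, 0.0833, 0.0833, 0.3333, 0.1667, 0.1667], E[r] = -0.7500, γ^t·E[r] = -0.750000, running G = -0.750000
t=1: π = [0.2153, 0.1806, 0.1250, 0.1389, 0.1597, 0.1806], E[r] = -0.9931, γ^t·E[r] = -0.893750, running G = -1.643750
t=2: π = [0.1840, 0.1753, 0.1493, 0.1626, 0.1516, 0.1771], E[r] = -0.9624, γ^t·E[r] = -0.779531, running G = -2.423281
t=3: π = [0.1840, 0.1766, 0.1522, 0.1654, 0.1515, 0.1703], E[r] = -0.9573, γ^t·E[r] = -0.697887, running G = -3.121168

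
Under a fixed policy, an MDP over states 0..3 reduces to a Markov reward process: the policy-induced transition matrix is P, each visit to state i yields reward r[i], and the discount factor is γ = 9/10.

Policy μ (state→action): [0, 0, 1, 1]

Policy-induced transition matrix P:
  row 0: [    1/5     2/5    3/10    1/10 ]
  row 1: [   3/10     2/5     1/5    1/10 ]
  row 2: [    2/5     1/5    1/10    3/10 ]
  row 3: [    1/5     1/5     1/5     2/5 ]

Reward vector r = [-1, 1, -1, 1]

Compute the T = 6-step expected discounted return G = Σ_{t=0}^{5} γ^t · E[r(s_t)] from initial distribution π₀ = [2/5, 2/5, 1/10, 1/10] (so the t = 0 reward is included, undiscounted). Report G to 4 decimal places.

t=0: π = [0.4000, 0.4000, 0.1000, 0.1000], E[r] = 0.0000, γ^t·E[r] = 0.000000, running G = 0.000000
t=1: π = [0.2600, 0.3600, 0.2300, 0.1500], E[r] = 0.0200, γ^t·E[r] = 0.018000, running G = 0.018000
t=2: π = [0.2820, 0.3240, 0.2030, 0.1910], E[r] = 0.0300, γ^t·E[r] = 0.024300, running G = 0.042300
t=3: π = [0.2730, 0.3212, 0.2079, 0.1979], E[r] = 0.0382, γ^t·E[r] = 0.027848, running G = 0.070148
t=4: π = [0.2737, 0.3188, 0.2065, 0.2010], E[r] = 0.0396, γ^t·E[r] = 0.025968, running G = 0.096116
t=5: π = [0.2732, 0.3185, 0.2067, 0.2016], E[r] = 0.0402, γ^t·E[r] = 0.023732, running G = 0.119848

G = 0.1198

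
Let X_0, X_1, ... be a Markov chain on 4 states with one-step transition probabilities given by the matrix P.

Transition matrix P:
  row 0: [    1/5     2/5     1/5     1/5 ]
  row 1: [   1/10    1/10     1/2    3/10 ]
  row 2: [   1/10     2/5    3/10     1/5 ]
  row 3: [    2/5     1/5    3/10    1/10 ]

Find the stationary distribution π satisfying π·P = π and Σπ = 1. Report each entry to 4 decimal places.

π = [0.1801, 0.2759, 0.3372, 0.2069]

Balance equations π_j = Σ_i π_i·P[i][j]:
  π_0 = 1/5·π_0 + 1/10·π_1 + 1/10·π_2 + 2/5·π_3
  π_1 = 2/5·π_0 + 1/10·π_1 + 2/5·π_2 + 1/5·π_3
  π_2 = 1/5·π_0 + 1/2·π_1 + 3/10·π_2 + 3/10·π_3
  normalize: π_0 + π_1 + π_2 + π_3 = 1
Solving the linear system gives exactly π = [47/261, 8/29, 88/261, 6/29].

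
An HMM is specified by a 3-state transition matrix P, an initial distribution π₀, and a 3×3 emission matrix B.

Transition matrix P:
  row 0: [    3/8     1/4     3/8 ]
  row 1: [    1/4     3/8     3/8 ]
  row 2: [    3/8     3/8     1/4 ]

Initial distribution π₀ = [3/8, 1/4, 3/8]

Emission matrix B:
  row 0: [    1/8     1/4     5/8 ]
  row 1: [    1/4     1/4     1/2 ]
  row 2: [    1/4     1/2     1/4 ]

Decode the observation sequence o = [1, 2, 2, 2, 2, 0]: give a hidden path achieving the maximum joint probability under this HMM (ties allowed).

t=0: δ = [9.375e-02, 6.250e-02, 1.875e-01]  (obs o_0=1)
t=1: δ = [4.395e-02, 3.516e-02, 1.172e-02]  ψ = [2, 2, 2]  (obs o_1=2)
t=2: δ = [1.030e-02, 6.592e-03, 4.120e-03]  ψ = [0, 1, 0]  (obs o_2=2)
t=3: δ = [2.414e-03, 1.287e-03, 9.656e-04]  ψ = [0, 0, 0]  (obs o_3=2)
t=4: δ = [5.658e-04, 3.017e-04, 2.263e-04]  ψ = [0, 0, 0]  (obs o_4=2)
t=5: δ = [2.652e-05, 3.536e-05, 5.304e-05]  ψ = [0, 0, 0]  (obs o_5=0)
backtrack: best end state = 2; path = [2, 0, 0, 0, 0, 2]

path = [2, 0, 0, 0, 0, 2]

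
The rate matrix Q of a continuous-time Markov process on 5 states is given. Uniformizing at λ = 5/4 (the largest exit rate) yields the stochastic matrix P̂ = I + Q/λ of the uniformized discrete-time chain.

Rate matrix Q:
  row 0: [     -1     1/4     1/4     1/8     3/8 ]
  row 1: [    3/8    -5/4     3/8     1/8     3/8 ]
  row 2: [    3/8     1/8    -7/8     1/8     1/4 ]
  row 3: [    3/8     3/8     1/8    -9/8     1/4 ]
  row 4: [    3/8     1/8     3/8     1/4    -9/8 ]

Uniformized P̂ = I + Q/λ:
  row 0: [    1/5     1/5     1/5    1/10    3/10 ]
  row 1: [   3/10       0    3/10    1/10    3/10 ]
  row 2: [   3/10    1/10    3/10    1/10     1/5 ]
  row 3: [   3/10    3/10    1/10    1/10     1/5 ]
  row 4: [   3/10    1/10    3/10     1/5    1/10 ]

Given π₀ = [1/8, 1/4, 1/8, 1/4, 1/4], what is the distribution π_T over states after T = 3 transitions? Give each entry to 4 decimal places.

t=0: π = [0.1250, 0.2500, 0.1250, 0.2500, 0.2500]
t=1: π = [0.2875, 0.1375, 0.2375, 0.1250, 0.2125]
t=2: π = [0.2713, 0.1400, 0.2463, 0.1213, 0.2213]
t=3: π = [0.2729, 0.1374, 0.2486, 0.1221, 0.2190]

π = [0.2729, 0.1374, 0.2486, 0.1221, 0.2190]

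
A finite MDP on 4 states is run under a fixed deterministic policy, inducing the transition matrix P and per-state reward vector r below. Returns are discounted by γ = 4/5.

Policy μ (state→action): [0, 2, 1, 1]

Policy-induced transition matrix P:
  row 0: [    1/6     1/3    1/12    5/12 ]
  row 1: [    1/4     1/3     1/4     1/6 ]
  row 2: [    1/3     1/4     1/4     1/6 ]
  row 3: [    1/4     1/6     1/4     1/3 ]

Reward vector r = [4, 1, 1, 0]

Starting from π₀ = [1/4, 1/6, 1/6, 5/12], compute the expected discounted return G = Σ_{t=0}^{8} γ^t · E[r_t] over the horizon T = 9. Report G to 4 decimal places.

G = 6.1845

t=0: π = [0.2500, 0.1667, 0.1667, 0.4167], E[r] = 1.3333, γ^t·E[r] = 1.333333, running G = 1.333333
t=1: π = [0.2431, 0.2500, 0.2083, 0.2986], E[r] = 1.4306, γ^t·E[r] = 1.144444, running G = 2.477778
t=2: π = [0.2471, 0.2662, 0.2095, 0.2772], E[r] = 1.4641, γ^t·E[r] = 0.937037, running G = 3.414815
t=3: π = [0.2469, 0.2697, 0.2088, 0.2746], E[r] = 1.4660, γ^t·E[r] = 0.750568, running G = 4.165383
t=4: π = [0.2468, 0.2702, 0.2089, 0.2742], E[r] = 1.4663, γ^t·E[r] = 0.600609, running G = 4.765992
t=5: π = [0.2468, 0.2702, 0.2089, 0.2741], E[r] = 1.4664, γ^t·E[r] = 0.480523, running G = 5.246515
t=6: π = [0.2468, 0.2703, 0.2089, 0.2741], E[r] = 1.4665, γ^t·E[r] = 0.384422, running G = 5.630937
t=7: π = [0.2468, 0.2703, 0.2089, 0.2741], E[r] = 1.4665, γ^t·E[r] = 0.307538, running G = 5.938475
t=8: π = [0.2468, 0.2703, 0.2089, 0.2741], E[r] = 1.4665, γ^t·E[r] = 0.246030, running G = 6.184505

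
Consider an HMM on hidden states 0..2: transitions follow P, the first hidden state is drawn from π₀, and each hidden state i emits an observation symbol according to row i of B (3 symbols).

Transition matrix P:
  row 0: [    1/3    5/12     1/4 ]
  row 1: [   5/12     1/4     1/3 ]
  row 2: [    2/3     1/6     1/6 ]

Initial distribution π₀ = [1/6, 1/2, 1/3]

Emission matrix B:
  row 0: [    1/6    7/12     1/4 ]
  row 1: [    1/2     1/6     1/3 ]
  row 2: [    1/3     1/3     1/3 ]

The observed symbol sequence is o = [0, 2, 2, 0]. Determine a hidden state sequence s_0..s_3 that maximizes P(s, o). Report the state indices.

path = [1, 2, 0, 1]

t=0: δ = [2.778e-02, 2.500e-01, 1.111e-01]  (obs o_0=0)
t=1: δ = [2.604e-02, 2.083e-02, 2.778e-02]  ψ = [1, 1, 1]  (obs o_1=2)
t=2: δ = [4.630e-03, 3.617e-03, 2.315e-03]  ψ = [2, 0, 1]  (obs o_2=2)
t=3: δ = [2.572e-04, 9.645e-04, 4.019e-04]  ψ = [0, 0, 1]  (obs o_3=0)
backtrack: best end state = 1; path = [1, 2, 0, 1]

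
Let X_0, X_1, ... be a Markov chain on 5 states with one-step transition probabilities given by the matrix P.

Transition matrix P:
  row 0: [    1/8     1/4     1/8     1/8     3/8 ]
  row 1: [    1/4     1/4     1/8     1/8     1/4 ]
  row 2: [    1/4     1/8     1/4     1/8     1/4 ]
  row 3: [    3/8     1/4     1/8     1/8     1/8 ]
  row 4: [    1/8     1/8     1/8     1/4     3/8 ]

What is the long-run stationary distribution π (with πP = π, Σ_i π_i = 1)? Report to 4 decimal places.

π = [0.2077, 0.1956, 0.1429, 0.1615, 0.2923]

Balance equations π_j = Σ_i π_i·P[i][j]:
  π_0 = 1/8·π_0 + 1/4·π_1 + 1/4·π_2 + 3/8·π_3 + 1/8·π_4
  π_1 = 1/4·π_0 + 1/4·π_1 + 1/8·π_2 + 1/4·π_3 + 1/8·π_4
  π_2 = 1/8·π_0 + 1/8·π_1 + 1/4·π_2 + 1/8·π_3 + 1/8·π_4
  π_3 = 1/8·π_0 + 1/8·π_1 + 1/8·π_2 + 1/8·π_3 + 1/4·π_4
  normalize: π_0 + π_1 + π_2 + π_3 + π_4 = 1
Solving the linear system gives exactly π = [27/130, 89/455, 1/7, 21/130, 19/65].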